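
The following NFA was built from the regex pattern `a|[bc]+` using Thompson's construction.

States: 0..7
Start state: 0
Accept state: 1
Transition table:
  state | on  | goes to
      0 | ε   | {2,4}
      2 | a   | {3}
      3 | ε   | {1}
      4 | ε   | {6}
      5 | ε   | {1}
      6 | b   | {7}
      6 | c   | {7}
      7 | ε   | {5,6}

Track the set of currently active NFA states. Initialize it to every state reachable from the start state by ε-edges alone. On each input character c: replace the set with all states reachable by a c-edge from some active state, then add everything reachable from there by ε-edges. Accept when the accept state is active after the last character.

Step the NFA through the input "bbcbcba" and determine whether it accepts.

Answer: REJECT

Trace:
S₀ = ε-closure({0}) = {0,2,4,6}
'b' @ 1: {1,5,6,7}  ✓accept
'b' @ 2: {1,5,6,7}  ✓accept
'c' @ 3: {1,5,6,7}  ✓accept
'b' @ 4: {1,5,6,7}  ✓accept
'c' @ 5: {1,5,6,7}  ✓accept
'b' @ 6: {1,5,6,7}  ✓accept
'a' @ 7: {}  — dead — no transitions
final: {}; accept 1 not in set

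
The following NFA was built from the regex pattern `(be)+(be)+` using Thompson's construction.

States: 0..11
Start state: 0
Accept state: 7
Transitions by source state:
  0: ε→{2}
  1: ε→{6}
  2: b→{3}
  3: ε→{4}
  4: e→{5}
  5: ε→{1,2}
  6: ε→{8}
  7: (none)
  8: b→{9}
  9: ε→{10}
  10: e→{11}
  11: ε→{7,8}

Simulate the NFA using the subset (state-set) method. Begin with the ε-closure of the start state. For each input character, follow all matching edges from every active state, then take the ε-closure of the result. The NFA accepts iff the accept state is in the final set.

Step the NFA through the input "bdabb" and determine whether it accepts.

Answer: REJECT

Steps:
start: ε-closure({0}) = {0,2}
'b' @ 1: {3,4}
'd' @ 2: {}  — dead — no transitions
rest 'abb' ignored (set empty)
after full input: {}  (accept=7 not in)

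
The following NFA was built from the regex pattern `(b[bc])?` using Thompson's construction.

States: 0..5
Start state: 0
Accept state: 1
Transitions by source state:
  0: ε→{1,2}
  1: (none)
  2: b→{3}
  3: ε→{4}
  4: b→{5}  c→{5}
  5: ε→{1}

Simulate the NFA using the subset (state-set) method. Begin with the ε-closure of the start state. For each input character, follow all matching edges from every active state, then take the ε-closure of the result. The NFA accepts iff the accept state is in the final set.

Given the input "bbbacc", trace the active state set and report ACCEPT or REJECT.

S₀ = ε-closure({0}) = {0,1,2}
'b' @ 1: {3,4}
'b' @ 2: {1,5}  [accepting]
'b' @ 3: {}  — dead — no transitions
rest 'acc' ignored (set empty)
end set {} — state 1 not in

Answer: REJECT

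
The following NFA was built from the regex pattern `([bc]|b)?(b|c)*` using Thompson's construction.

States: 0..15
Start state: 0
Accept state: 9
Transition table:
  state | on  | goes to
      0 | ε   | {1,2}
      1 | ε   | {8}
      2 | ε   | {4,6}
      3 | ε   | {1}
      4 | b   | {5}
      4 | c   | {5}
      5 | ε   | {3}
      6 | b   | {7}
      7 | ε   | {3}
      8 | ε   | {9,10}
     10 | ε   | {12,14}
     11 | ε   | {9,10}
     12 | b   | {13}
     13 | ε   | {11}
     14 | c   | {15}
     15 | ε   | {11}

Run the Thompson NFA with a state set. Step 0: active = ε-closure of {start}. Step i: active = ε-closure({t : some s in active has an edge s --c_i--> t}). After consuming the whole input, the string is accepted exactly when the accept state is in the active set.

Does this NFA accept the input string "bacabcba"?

start: ε-closure({0}) = {0,1,2,4,6,8,9,10,12,14}
'b' @ 1: {1,3,5,7,8,9,10,11,12,13,14}  [accepting]
'a' @ 2: {}  — dead — no transitions
rest 'cabcba' ignored (set empty)
end set {} — state 9 not in

Answer: REJECT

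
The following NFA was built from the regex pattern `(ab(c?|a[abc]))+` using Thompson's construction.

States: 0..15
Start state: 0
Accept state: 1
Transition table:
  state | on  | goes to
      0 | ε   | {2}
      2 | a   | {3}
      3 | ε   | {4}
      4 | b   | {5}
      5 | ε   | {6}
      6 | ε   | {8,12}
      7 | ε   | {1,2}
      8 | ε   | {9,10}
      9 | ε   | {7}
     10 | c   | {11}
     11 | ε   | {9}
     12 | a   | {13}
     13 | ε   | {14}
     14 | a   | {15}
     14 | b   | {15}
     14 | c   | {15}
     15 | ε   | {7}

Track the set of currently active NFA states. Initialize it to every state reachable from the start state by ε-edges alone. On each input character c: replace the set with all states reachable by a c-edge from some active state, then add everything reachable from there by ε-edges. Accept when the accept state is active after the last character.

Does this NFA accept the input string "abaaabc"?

S₀ = ε-closure({0}) = {0,2}
'a' @ 1: {3,4}
'b' @ 2: {1,2,5,6,7,8,9,10,12}  [accepting]
'a' @ 3: {3,4,13,14}
'a' @ 4: {1,2,7,15}  [accepting]
'a' @ 5: {3,4}
'b' @ 6: {1,2,5,6,7,8,9,10,12}  [accepting]
'c' @ 7: {1,2,7,9,11}  [accepting]
final: {1,2,7,9,11}; accept 1 in set

Answer: ACCEPT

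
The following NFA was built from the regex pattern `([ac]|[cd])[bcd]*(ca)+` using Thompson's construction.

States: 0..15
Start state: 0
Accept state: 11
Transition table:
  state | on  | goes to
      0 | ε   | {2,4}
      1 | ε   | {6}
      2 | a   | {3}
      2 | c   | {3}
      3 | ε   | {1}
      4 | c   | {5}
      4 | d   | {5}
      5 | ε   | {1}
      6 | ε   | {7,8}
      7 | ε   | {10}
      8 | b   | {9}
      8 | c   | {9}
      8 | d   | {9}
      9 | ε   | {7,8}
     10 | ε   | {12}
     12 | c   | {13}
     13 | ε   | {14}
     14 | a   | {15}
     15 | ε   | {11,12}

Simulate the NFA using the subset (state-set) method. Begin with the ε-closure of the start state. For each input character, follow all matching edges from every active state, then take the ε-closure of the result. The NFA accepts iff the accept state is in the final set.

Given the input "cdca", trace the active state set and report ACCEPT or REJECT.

start: ε-closure({0}) = {0,2,4}
'c' @ 1: {1,3,5,6,7,8,10,12}
'd' @ 2: {7,8,9,10,12}
'c' @ 3: {7,8,9,10,12,13,14}
'a' @ 4: {11,12,15}  (accept∈set)
final: {11,12,15}; accept 11 in set

Answer: ACCEPT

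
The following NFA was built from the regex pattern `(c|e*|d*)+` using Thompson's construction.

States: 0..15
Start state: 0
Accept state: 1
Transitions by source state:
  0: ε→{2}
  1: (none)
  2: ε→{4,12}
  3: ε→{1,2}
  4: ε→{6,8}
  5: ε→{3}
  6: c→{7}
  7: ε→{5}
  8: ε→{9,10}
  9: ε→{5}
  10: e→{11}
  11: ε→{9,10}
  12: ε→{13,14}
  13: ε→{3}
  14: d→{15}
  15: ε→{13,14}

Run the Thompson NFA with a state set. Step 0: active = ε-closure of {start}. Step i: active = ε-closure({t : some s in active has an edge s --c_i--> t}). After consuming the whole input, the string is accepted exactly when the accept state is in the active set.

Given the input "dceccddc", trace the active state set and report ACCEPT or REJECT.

Answer: ACCEPT

Steps:
S₀ = ε-closure({0}) = {0,1,2,3,4,5,6,8,9,10,12,13,14}
'd' @ 1: {1,2,3,4,5,6,8,9,10,12,13,14,15}  ✓accept
'c' @ 2: {1,2,3,4,5,6,7,8,9,10,12,13,14}  ✓accept
'e' @ 3: {1,2,3,4,5,6,8,9,10,11,12,13,14}  ✓accept
'c' @ 4: {1,2,3,4,5,6,7,8,9,10,12,13,14}  ✓accept
'c' @ 5: {1,2,3,4,5,6,7,8,9,10,12,13,14}  ✓accept
'd' @ 6: {1,2,3,4,5,6,8,9,10,12,13,14,15}  ✓accept
'd' @ 7: {1,2,3,4,5,6,8,9,10,12,13,14,15}  ✓accept
'c' @ 8: {1,2,3,4,5,6,7,8,9,10,12,13,14}  ✓accept
end set {1,2,3,4,5,6,7,8,9,10,12,13,14} — state 1 in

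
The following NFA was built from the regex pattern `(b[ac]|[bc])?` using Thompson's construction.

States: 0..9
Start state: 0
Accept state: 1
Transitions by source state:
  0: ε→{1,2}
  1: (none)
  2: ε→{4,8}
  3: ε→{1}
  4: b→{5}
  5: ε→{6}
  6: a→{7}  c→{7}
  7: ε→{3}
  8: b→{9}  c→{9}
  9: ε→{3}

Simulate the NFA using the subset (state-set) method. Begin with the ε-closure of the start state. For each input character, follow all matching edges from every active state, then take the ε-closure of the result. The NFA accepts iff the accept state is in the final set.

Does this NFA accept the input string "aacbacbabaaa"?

Answer: REJECT

Trace:
initial (ε-close {0}): {0,1,2,4,8}
'a' @ 1: {}  — dead — no transitions
rest 'acbacbabaaa' ignored (set empty)
end set {} — state 1 not in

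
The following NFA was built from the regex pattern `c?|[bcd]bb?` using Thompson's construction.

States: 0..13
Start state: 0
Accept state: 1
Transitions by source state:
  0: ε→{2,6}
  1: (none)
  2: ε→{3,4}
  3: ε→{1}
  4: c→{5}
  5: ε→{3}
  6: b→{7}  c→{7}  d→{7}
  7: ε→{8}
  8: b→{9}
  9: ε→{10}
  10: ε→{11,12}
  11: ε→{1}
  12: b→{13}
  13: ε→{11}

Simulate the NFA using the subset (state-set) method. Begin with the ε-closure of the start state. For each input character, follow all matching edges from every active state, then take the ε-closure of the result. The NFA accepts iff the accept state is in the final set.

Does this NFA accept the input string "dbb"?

initial (ε-close {0}): {0,1,2,3,4,6}
'd' @ 1: {7,8}
'b' @ 2: {1,9,10,11,12}  [accepting]
'b' @ 3: {1,11,13}  [accepting]
after full input: {1,11,13}  (accept=1 in)

Answer: ACCEPT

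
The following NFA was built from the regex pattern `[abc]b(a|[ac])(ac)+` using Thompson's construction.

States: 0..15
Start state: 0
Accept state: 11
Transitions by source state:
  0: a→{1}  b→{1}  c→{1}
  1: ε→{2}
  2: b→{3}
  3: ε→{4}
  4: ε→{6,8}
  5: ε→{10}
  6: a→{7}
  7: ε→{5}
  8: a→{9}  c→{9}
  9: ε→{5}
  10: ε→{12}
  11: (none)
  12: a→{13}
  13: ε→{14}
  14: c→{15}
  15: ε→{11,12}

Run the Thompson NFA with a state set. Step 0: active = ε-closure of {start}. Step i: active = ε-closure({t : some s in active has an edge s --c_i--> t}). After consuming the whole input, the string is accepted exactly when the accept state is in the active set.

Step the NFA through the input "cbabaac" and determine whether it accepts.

Answer: REJECT

Steps:
start: ε-closure({0}) = {0}
'c' @ 1: {1,2}
'b' @ 2: {3,4,6,8}
'a' @ 3: {5,7,9,10,12}
'b' @ 4: {}  — no active states
rest 'aac' ignored (set empty)
after full input: {}  (accept=11 not in)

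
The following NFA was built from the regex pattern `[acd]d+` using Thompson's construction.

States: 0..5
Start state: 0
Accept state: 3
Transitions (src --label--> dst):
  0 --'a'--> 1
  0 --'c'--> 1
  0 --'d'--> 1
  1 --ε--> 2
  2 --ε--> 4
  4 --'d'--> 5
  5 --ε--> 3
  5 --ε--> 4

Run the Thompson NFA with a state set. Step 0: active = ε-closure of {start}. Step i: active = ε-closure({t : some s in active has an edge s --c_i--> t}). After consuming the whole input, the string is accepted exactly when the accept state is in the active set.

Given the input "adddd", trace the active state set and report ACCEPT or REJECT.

Answer: ACCEPT

Trace:
initial (ε-close {0}): {0}
'a' @ 1: {1,2,4}
'd' @ 2: {3,4,5}  [accepting]
'd' @ 3: {3,4,5}  [accepting]
'd' @ 4: {3,4,5}  [accepting]
'd' @ 5: {3,4,5}  [accepting]
after full input: {3,4,5}  (accept=3 in)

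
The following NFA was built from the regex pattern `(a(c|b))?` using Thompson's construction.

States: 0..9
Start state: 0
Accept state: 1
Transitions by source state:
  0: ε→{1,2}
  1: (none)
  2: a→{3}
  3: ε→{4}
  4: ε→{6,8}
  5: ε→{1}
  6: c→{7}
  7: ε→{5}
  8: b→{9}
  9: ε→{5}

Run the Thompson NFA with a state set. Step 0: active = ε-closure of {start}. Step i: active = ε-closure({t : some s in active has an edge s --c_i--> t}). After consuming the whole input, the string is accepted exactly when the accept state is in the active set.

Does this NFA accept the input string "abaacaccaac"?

Answer: REJECT

Trace:
initial (ε-close {0}): {0,1,2}
'a' @ 1: {3,4,6,8}
'b' @ 2: {1,5,9}  ✓accept
'a' @ 3: {}  — no active states
rest 'acaccaac' ignored (set empty)
end set {} — state 1 not in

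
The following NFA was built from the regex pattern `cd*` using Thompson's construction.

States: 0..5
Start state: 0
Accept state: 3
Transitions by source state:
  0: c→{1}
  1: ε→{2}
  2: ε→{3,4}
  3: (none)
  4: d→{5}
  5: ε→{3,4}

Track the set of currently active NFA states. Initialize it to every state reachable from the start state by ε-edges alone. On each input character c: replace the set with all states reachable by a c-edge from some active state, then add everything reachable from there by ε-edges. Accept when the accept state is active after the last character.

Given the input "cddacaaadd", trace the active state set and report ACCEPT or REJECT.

Answer: REJECT

Derivation:
initial (ε-close {0}): {0}
'c' @ 1: {1,2,3,4}  (accept∈set)
'd' @ 2: {3,4,5}  (accept∈set)
'd' @ 3: {3,4,5}  (accept∈set)
'a' @ 4: {}  — state set empty
rest 'caaadd' ignored (set empty)
after full input: {}  (accept=3 not in)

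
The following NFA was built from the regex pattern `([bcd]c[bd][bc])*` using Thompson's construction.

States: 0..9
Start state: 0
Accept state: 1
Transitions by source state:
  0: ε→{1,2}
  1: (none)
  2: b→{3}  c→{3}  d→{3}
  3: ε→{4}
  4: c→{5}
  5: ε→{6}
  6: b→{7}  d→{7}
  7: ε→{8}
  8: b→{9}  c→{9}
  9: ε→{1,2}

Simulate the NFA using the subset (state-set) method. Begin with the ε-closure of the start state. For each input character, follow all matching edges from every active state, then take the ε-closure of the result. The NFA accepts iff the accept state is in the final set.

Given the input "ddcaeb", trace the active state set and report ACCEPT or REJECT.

Answer: REJECT

Trace:
S₀ = ε-closure({0}) = {0,1,2}
'd' @ 1: {3,4}
'd' @ 2: {}  — state set empty
rest 'caeb' ignored (set empty)
after full input: {}  (accept=1 not in)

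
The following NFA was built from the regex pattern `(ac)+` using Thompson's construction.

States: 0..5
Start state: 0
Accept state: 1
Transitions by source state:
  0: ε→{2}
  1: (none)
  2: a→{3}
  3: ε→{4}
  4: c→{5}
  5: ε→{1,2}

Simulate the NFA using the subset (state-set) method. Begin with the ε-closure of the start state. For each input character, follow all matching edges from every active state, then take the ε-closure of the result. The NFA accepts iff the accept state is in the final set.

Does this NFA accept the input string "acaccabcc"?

S₀ = ε-closure({0}) = {0,2}
'a' @ 1: {3,4}
'c' @ 2: {1,2,5}  ✓accept
'a' @ 3: {3,4}
'c' @ 4: {1,2,5}  ✓accept
'c' @ 5: {}  — state set empty
rest 'abcc' ignored (set empty)
end set {} — state 1 not in

Answer: REJECT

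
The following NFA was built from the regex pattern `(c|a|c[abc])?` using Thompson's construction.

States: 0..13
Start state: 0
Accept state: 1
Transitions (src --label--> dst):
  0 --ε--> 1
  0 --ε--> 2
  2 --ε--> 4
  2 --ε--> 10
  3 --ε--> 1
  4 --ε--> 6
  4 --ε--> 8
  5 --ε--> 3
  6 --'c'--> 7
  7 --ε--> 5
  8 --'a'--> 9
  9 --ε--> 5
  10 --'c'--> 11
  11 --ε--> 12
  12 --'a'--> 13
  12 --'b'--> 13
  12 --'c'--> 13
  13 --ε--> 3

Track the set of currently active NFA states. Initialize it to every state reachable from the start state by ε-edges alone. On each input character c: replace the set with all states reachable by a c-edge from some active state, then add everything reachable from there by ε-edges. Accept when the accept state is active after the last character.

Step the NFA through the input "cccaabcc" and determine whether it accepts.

start: ε-closure({0}) = {0,1,2,4,6,8,10}
'c' @ 1: {1,3,5,7,11,12}  [accepting]
'c' @ 2: {1,3,13}  [accepting]
'c' @ 3: {}  — no active states
rest 'aabcc' ignored (set empty)
after full input: {}  (accept=1 not in)

Answer: REJECT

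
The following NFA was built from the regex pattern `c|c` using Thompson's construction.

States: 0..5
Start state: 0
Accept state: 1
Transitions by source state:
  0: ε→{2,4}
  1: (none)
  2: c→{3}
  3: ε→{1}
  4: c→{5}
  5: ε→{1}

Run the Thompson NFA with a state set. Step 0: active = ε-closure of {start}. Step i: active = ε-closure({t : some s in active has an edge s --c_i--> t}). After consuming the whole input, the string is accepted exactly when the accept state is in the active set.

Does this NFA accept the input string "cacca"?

start: ε-closure({0}) = {0,2,4}
'c' @ 1: {1,3,5}  ✓accept
'a' @ 2: {}  — no active states
rest 'cca' ignored (set empty)
after full input: {}  (accept=1 not in)

Answer: REJECT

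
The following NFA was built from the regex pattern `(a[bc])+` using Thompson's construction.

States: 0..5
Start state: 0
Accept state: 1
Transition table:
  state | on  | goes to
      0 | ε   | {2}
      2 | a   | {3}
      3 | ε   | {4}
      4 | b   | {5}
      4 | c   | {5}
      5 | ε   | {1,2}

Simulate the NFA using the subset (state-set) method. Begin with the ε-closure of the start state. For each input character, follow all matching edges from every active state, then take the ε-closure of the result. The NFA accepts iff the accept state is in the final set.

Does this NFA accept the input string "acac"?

Answer: ACCEPT

Steps:
S₀ = ε-closure({0}) = {0,2}
'a' @ 1: {3,4}
'c' @ 2: {1,2,5}  (accept∈set)
'a' @ 3: {3,4}
'c' @ 4: {1,2,5}  (accept∈set)
final: {1,2,5}; accept 1 in set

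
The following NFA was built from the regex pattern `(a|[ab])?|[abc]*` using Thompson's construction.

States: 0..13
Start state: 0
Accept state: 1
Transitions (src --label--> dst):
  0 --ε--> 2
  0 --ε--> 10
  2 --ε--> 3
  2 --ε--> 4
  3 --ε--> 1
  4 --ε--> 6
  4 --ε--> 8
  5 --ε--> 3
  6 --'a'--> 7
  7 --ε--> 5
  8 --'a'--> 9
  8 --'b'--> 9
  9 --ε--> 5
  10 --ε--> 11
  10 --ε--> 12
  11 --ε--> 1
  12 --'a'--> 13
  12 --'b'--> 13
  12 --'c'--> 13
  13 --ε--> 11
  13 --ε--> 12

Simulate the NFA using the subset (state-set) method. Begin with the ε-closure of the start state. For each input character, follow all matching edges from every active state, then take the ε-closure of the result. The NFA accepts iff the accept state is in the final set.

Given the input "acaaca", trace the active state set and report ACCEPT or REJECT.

Answer: ACCEPT

Derivation:
S₀ = ε-closure({0}) = {0,1,2,3,4,6,8,10,11,12}
'a' @ 1: {1,3,5,7,9,11,12,13}  (accept∈set)
'c' @ 2: {1,11,12,13}  (accept∈set)
'a' @ 3: {1,11,12,13}  (accept∈set)
'a' @ 4: {1,11,12,13}  (accept∈set)
'c' @ 5: {1,11,12,13}  (accept∈set)
'a' @ 6: {1,11,12,13}  (accept∈set)
after full input: {1,11,12,13}  (accept=1 in)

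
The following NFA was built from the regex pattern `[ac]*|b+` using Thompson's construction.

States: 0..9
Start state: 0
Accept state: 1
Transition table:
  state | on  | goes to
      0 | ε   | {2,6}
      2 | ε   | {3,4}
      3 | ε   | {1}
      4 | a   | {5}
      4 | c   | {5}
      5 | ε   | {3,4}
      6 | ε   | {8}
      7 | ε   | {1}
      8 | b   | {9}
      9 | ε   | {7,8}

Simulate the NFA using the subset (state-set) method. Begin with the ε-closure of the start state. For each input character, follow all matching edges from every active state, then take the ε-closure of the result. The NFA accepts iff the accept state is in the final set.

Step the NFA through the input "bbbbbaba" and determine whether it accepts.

initial (ε-close {0}): {0,1,2,3,4,6,8}
'b' @ 1: {1,7,8,9}  (accept∈set)
'b' @ 2: {1,7,8,9}  (accept∈set)
'b' @ 3: {1,7,8,9}  (accept∈set)
'b' @ 4: {1,7,8,9}  (accept∈set)
'b' @ 5: {1,7,8,9}  (accept∈set)
'a' @ 6: {}  — dead — no transitions
rest 'ba' ignored (set empty)
end set {} — state 1 not in

Answer: REJECT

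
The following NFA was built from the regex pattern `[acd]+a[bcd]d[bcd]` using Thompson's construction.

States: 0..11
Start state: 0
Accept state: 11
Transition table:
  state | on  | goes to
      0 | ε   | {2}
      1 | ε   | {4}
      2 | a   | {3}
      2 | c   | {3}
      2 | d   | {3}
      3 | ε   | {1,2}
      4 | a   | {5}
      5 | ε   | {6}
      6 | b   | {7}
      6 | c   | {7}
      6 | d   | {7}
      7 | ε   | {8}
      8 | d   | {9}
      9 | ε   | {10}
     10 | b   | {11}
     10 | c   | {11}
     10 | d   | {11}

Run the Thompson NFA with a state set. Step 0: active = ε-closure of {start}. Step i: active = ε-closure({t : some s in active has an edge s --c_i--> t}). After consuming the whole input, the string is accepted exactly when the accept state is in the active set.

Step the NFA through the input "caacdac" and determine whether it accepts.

start: ε-closure({0}) = {0,2}
'c' @ 1: {1,2,3,4}
'a' @ 2: {1,2,3,4,5,6}
'a' @ 3: {1,2,3,4,5,6}
'c' @ 4: {1,2,3,4,7,8}
'd' @ 5: {1,2,3,4,9,10}
'a' @ 6: {1,2,3,4,5,6}
'c' @ 7: {1,2,3,4,7,8}
final: {1,2,3,4,7,8}; accept 11 not in set

Answer: REJECT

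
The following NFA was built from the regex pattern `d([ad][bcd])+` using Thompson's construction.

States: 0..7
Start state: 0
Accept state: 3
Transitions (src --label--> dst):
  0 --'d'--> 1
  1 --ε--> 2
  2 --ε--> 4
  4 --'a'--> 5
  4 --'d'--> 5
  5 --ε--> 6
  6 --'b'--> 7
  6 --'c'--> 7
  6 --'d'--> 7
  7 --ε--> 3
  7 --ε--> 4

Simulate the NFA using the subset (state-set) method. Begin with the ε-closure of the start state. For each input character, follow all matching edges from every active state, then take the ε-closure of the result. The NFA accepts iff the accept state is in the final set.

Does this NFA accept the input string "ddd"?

start: ε-closure({0}) = {0}
'd' @ 1: {1,2,4}
'd' @ 2: {5,6}
'd' @ 3: {3,4,7}  ✓accept
final: {3,4,7}; accept 3 in set

Answer: ACCEPT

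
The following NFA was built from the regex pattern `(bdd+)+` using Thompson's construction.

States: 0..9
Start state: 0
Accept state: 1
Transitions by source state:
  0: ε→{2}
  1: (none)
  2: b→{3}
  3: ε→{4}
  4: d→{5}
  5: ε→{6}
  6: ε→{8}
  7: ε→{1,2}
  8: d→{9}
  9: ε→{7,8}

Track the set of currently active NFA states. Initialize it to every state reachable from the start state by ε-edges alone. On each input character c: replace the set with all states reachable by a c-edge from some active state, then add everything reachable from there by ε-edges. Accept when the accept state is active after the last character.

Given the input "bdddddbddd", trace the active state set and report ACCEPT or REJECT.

Answer: ACCEPT

Derivation:
initial (ε-close {0}): {0,2}
'b' @ 1: {3,4}
'd' @ 2: {5,6,8}
'd' @ 3: {1,2,7,8,9}  ✓accept
'd' @ 4: {1,2,7,8,9}  ✓accept
'd' @ 5: {1,2,7,8,9}  ✓accept
'd' @ 6: {1,2,7,8,9}  ✓accept
'b' @ 7: {3,4}
'd' @ 8: {5,6,8}
'd' @ 9: {1,2,7,8,9}  ✓accept
'd' @ 10: {1,2,7,8,9}  ✓accept
after full input: {1,2,7,8,9}  (accept=1 in)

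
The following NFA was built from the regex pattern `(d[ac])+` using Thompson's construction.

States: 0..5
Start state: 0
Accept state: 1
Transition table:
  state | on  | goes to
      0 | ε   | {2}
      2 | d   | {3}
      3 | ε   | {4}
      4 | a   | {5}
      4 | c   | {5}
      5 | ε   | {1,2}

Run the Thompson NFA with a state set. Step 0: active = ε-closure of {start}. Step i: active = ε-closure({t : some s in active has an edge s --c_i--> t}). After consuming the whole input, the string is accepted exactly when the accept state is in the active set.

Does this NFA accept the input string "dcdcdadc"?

S₀ = ε-closure({0}) = {0,2}
'd' @ 1: {3,4}
'c' @ 2: {1,2,5}  (accept∈set)
'd' @ 3: {3,4}
'c' @ 4: {1,2,5}  (accept∈set)
'd' @ 5: {3,4}
'a' @ 6: {1,2,5}  (accept∈set)
'd' @ 7: {3,4}
'c' @ 8: {1,2,5}  (accept∈set)
final: {1,2,5}; accept 1 in set

Answer: ACCEPT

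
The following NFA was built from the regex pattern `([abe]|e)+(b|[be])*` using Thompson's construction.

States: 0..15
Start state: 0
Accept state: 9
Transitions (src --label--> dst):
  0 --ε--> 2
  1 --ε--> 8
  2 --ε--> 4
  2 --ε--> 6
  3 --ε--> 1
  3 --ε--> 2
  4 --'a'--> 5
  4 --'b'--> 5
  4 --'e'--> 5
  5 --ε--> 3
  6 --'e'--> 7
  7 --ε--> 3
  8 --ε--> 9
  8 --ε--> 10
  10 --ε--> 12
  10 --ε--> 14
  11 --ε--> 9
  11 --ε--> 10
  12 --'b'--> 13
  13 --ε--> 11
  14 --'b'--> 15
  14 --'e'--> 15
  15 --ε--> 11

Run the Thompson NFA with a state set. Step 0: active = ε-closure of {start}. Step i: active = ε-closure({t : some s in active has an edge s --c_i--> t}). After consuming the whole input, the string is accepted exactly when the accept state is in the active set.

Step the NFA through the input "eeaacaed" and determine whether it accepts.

Answer: REJECT

Steps:
initial (ε-close {0}): {0,2,4,6}
'e' @ 1: {1,2,3,4,5,6,7,8,9,10,12,14}  (accept∈set)
'e' @ 2: {1,2,3,4,5,6,7,8,9,10,11,12,14,15}  (accept∈set)
'a' @ 3: {1,2,3,4,5,6,8,9,10,12,14}  (accept∈set)
'a' @ 4: {1,2,3,4,5,6,8,9,10,12,14}  (accept∈set)
'c' @ 5: {}  — state set empty
rest 'aed' ignored (set empty)
final: {}; accept 9 not in set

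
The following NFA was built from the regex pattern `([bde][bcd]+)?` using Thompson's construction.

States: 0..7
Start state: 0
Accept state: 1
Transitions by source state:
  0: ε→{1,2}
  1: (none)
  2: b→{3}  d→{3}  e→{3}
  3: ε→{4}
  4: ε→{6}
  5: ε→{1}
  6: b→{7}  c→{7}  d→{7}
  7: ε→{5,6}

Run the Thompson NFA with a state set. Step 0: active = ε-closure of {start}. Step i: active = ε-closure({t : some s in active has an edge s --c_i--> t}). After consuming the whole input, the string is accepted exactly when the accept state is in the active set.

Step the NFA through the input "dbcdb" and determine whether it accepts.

initial (ε-close {0}): {0,1,2}
'd' @ 1: {3,4,6}
'b' @ 2: {1,5,6,7}  ✓accept
'c' @ 3: {1,5,6,7}  ✓accept
'd' @ 4: {1,5,6,7}  ✓accept
'b' @ 5: {1,5,6,7}  ✓accept
final: {1,5,6,7}; accept 1 in set

Answer: ACCEPT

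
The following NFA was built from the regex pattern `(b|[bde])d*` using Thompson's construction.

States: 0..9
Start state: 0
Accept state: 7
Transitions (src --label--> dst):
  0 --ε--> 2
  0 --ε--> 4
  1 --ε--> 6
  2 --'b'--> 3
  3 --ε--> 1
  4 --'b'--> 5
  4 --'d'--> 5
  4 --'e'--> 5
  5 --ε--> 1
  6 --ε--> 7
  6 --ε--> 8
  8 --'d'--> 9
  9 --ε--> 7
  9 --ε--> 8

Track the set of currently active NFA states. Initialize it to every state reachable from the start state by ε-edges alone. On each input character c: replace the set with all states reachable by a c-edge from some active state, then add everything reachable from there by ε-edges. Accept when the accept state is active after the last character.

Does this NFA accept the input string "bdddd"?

Answer: ACCEPT

Steps:
initial (ε-close {0}): {0,2,4}
'b' @ 1: {1,3,5,6,7,8}  ✓accept
'd' @ 2: {7,8,9}  ✓accept
'd' @ 3: {7,8,9}  ✓accept
'd' @ 4: {7,8,9}  ✓accept
'd' @ 5: {7,8,9}  ✓accept
end set {7,8,9} — state 7 in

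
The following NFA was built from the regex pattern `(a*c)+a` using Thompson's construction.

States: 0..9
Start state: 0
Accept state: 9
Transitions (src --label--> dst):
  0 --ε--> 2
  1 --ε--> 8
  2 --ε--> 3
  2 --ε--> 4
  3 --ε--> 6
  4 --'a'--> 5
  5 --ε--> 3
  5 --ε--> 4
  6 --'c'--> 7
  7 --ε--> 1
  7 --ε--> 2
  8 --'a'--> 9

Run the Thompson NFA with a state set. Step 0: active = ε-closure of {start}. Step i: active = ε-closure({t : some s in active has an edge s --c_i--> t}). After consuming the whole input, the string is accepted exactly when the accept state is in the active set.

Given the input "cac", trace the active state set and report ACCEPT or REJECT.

Answer: REJECT

Derivation:
start: ε-closure({0}) = {0,2,3,4,6}
'c' @ 1: {1,2,3,4,6,7,8}
'a' @ 2: {3,4,5,6,9}  ✓accept
'c' @ 3: {1,2,3,4,6,7,8}
after full input: {1,2,3,4,6,7,8}  (accept=9 not in)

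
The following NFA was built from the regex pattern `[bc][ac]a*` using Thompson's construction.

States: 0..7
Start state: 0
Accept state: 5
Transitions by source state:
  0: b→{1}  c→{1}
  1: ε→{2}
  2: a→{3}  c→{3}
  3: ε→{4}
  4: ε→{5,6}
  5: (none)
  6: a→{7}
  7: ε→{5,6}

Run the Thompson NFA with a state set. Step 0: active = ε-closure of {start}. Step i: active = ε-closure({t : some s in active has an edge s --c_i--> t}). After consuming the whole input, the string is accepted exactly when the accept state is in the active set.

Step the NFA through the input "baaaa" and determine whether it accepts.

Answer: ACCEPT

Steps:
S₀ = ε-closure({0}) = {0}
'b' @ 1: {1,2}
'a' @ 2: {3,4,5,6}  ✓accept
'a' @ 3: {5,6,7}  ✓accept
'a' @ 4: {5,6,7}  ✓accept
'a' @ 5: {5,6,7}  ✓accept
final: {5,6,7}; accept 5 in set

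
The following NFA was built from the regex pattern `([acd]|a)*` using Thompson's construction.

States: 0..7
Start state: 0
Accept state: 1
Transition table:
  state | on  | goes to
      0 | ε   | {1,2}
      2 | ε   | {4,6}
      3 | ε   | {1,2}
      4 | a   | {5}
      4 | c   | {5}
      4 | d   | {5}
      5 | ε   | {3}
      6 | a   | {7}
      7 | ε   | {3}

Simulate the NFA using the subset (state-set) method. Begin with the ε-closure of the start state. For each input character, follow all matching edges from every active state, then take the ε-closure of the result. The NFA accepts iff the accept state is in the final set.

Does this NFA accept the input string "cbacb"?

start: ε-closure({0}) = {0,1,2,4,6}
'c' @ 1: {1,2,3,4,5,6}  [accepting]
'b' @ 2: {}  — state set empty
rest 'acb' ignored (set empty)
end set {} — state 1 not in

Answer: REJECT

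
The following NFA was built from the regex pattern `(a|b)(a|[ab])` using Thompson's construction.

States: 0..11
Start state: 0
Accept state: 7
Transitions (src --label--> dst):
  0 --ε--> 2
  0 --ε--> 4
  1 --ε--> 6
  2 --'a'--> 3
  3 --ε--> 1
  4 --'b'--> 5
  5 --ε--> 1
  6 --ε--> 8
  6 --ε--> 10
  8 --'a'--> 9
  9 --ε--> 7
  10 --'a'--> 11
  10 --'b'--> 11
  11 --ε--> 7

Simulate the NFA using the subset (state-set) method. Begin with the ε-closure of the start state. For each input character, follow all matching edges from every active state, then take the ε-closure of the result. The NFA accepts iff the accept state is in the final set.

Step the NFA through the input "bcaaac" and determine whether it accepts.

Answer: REJECT

Derivation:
S₀ = ε-closure({0}) = {0,2,4}
'b' @ 1: {1,5,6,8,10}
'c' @ 2: {}  — state set empty
rest 'aaac' ignored (set empty)
final: {}; accept 7 not in set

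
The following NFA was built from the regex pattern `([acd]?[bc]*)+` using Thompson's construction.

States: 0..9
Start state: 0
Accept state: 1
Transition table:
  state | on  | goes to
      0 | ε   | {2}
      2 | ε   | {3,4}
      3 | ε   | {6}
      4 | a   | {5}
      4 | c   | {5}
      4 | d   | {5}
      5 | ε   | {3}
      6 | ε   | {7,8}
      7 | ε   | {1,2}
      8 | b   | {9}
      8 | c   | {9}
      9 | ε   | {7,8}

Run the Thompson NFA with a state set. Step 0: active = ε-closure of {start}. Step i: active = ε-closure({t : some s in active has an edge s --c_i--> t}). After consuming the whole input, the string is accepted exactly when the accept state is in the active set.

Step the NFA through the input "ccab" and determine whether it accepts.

initial (ε-close {0}): {0,1,2,3,4,6,7,8}
'c' @ 1: {1,2,3,4,5,6,7,8,9}  ✓accept
'c' @ 2: {1,2,3,4,5,6,7,8,9}  ✓accept
'a' @ 3: {1,2,3,4,5,6,7,8}  ✓accept
'b' @ 4: {1,2,3,4,6,7,8,9}  ✓accept
final: {1,2,3,4,6,7,8,9}; accept 1 in set

Answer: ACCEPT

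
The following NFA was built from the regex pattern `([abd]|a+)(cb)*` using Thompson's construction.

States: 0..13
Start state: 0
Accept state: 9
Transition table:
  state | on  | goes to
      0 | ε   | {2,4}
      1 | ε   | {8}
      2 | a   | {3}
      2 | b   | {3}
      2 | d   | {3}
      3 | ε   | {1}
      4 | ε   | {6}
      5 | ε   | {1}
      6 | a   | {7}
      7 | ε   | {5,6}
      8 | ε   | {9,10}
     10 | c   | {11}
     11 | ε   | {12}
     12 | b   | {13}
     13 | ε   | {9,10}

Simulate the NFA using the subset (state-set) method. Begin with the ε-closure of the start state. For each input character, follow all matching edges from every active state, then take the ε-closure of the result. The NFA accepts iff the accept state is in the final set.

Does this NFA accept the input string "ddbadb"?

initial (ε-close {0}): {0,2,4,6}
'd' @ 1: {1,3,8,9,10}  ✓accept
'd' @ 2: {}  — dead — no transitions
rest 'badb' ignored (set empty)
after full input: {}  (accept=9 not in)

Answer: REJECT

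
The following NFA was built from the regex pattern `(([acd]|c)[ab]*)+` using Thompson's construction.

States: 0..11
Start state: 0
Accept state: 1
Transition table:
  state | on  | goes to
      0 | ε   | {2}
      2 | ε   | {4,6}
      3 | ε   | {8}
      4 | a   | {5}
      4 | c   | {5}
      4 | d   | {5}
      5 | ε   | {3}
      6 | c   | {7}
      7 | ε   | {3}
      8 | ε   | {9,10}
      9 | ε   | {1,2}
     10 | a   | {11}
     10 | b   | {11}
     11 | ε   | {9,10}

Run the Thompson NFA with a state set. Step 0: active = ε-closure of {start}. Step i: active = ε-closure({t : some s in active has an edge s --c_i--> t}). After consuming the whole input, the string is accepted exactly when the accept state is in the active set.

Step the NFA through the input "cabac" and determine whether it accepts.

S₀ = ε-closure({0}) = {0,2,4,6}
'c' @ 1: {1,2,3,4,5,6,7,8,9,10}  [accepting]
'a' @ 2: {1,2,3,4,5,6,8,9,10,11}  [accepting]
'b' @ 3: {1,2,4,6,9,10,11}  [accepting]
'a' @ 4: {1,2,3,4,5,6,8,9,10,11}  [accepting]
'c' @ 5: {1,2,3,4,5,6,7,8,9,10}  [accepting]
final: {1,2,3,4,5,6,7,8,9,10}; accept 1 in set

Answer: ACCEPT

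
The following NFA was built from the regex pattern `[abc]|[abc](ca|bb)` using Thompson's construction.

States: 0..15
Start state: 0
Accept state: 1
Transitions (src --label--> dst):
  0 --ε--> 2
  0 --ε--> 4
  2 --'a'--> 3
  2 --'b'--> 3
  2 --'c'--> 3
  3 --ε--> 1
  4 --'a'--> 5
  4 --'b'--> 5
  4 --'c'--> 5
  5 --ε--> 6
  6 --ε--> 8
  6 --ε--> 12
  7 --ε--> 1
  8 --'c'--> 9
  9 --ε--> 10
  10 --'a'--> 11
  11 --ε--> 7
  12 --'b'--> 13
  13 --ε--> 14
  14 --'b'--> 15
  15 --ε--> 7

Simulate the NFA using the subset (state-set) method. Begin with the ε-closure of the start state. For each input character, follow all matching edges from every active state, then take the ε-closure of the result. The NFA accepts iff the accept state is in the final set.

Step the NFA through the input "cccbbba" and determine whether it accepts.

Answer: REJECT

Trace:
start: ε-closure({0}) = {0,2,4}
'c' @ 1: {1,3,5,6,8,12}  [accepting]
'c' @ 2: {9,10}
'c' @ 3: {}  — no active states
rest 'bbba' ignored (set empty)
after full input: {}  (accept=1 not in)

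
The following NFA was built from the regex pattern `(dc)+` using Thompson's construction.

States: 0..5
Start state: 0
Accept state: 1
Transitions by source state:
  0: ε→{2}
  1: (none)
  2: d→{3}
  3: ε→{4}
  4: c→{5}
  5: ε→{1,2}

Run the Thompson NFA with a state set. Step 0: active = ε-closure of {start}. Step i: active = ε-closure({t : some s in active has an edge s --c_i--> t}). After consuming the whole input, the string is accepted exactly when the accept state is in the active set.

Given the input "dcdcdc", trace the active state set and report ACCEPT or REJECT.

initial (ε-close {0}): {0,2}
'd' @ 1: {3,4}
'c' @ 2: {1,2,5}  ✓accept
'd' @ 3: {3,4}
'c' @ 4: {1,2,5}  ✓accept
'd' @ 5: {3,4}
'c' @ 6: {1,2,5}  ✓accept
end set {1,2,5} — state 1 in

Answer: ACCEPT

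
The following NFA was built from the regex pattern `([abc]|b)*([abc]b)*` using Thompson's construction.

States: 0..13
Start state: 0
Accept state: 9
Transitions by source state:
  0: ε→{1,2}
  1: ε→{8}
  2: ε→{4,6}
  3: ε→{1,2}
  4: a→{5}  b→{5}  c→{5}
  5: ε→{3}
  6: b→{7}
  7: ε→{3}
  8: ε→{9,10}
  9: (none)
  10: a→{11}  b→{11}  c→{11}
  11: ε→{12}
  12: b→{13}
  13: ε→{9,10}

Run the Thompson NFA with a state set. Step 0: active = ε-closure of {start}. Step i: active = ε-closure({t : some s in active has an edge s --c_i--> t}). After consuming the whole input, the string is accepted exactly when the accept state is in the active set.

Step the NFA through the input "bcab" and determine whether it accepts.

Answer: ACCEPT

Trace:
start: ε-closure({0}) = {0,1,2,4,6,8,9,10}
'b' @ 1: {1,2,3,4,5,6,7,8,9,10,11,12}  [accepting]
'c' @ 2: {1,2,3,4,5,6,8,9,10,11,12}  [accepting]
'a' @ 3: {1,2,3,4,5,6,8,9,10,11,12}  [accepting]
'b' @ 4: {1,2,3,4,5,6,7,8,9,10,11,12,13}  [accepting]
after full input: {1,2,3,4,5,6,7,8,9,10,11,12,13}  (accept=9 in)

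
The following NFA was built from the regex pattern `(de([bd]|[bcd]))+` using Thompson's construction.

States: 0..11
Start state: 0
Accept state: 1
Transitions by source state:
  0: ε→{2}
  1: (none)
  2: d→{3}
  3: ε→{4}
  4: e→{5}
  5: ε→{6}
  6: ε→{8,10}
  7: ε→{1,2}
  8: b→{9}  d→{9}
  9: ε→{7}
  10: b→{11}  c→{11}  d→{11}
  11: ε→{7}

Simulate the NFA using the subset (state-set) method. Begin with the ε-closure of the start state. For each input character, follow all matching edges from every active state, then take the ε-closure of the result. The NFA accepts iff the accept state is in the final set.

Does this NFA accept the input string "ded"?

Answer: ACCEPT

Steps:
initial (ε-close {0}): {0,2}
'd' @ 1: {3,4}
'e' @ 2: {5,6,8,10}
'd' @ 3: {1,2,7,9,11}  [accepting]
final: {1,2,7,9,11}; accept 1 in set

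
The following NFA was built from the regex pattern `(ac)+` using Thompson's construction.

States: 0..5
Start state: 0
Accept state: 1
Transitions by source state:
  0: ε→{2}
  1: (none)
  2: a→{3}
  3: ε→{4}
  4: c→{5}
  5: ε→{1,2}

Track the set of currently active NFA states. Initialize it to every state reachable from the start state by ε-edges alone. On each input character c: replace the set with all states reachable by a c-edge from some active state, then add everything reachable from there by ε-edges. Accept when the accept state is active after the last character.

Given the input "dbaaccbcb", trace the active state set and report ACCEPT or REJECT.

Answer: REJECT

Derivation:
start: ε-closure({0}) = {0,2}
'd' @ 1: {}  — no active states
rest 'baaccbcb' ignored (set empty)
after full input: {}  (accept=1 not in)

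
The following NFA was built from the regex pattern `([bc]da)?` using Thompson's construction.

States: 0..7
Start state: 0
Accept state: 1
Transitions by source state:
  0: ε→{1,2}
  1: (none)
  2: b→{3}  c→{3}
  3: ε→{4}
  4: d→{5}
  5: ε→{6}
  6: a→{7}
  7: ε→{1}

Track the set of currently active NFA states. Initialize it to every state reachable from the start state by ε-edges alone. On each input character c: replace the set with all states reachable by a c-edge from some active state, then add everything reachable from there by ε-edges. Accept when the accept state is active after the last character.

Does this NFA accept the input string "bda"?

Answer: ACCEPT

Trace:
initial (ε-close {0}): {0,1,2}
'b' @ 1: {3,4}
'd' @ 2: {5,6}
'a' @ 3: {1,7}  ✓accept
final: {1,7}; accept 1 in set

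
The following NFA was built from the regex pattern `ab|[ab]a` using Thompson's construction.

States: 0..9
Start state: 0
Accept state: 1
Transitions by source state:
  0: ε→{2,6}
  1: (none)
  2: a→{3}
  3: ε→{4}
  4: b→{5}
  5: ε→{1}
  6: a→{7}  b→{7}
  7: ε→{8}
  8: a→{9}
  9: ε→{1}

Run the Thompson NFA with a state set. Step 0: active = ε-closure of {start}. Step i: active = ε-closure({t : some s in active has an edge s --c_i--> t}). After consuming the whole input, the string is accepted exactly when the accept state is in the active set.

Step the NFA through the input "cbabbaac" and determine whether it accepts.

Answer: REJECT

Derivation:
initial (ε-close {0}): {0,2,6}
'c' @ 1: {}  — state set empty
rest 'babbaac' ignored (set empty)
final: {}; accept 1 not in set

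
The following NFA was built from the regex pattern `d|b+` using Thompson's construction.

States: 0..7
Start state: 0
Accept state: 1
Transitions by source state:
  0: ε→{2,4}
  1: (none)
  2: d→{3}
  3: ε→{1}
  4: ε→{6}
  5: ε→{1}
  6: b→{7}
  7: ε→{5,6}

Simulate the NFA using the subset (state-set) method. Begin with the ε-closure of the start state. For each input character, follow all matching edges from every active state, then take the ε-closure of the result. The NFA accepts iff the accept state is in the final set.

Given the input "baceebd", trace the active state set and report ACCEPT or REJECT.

S₀ = ε-closure({0}) = {0,2,4,6}
'b' @ 1: {1,5,6,7}  [accepting]
'a' @ 2: {}  — dead — no transitions
rest 'ceebd' ignored (set empty)
end set {} — state 1 not in

Answer: REJECT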